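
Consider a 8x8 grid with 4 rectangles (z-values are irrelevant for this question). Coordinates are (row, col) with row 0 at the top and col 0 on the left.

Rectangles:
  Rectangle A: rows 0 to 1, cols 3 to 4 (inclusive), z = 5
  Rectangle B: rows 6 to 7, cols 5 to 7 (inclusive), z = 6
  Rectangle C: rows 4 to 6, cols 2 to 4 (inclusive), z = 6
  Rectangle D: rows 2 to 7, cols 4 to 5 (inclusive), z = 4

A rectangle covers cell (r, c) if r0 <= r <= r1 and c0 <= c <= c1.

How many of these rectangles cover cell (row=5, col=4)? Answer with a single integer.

Answer: 2

Derivation:
Check cell (5,4):
  A: rows 0-1 cols 3-4 -> outside (row miss)
  B: rows 6-7 cols 5-7 -> outside (row miss)
  C: rows 4-6 cols 2-4 -> covers
  D: rows 2-7 cols 4-5 -> covers
Count covering = 2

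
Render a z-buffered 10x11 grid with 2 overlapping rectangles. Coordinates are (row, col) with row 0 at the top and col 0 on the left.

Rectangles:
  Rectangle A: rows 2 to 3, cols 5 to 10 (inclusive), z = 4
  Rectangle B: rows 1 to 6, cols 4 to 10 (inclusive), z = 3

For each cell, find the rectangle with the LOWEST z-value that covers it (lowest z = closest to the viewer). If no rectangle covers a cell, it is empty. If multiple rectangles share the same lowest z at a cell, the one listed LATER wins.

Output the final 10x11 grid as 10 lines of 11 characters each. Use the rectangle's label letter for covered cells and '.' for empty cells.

...........
....BBBBBBB
....BBBBBBB
....BBBBBBB
....BBBBBBB
....BBBBBBB
....BBBBBBB
...........
...........
...........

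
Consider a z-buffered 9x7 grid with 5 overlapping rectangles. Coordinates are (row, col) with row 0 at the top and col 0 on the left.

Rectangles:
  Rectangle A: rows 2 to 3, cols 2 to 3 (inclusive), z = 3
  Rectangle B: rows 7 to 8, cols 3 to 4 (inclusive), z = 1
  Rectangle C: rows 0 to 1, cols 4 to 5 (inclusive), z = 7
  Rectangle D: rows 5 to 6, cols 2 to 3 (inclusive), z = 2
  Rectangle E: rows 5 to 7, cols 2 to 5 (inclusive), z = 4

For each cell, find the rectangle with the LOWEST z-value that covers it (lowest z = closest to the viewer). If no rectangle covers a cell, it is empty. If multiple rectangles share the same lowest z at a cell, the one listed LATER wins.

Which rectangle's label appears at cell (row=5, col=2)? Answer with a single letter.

Answer: D

Derivation:
Check cell (5,2):
  A: rows 2-3 cols 2-3 -> outside (row miss)
  B: rows 7-8 cols 3-4 -> outside (row miss)
  C: rows 0-1 cols 4-5 -> outside (row miss)
  D: rows 5-6 cols 2-3 z=2 -> covers; best now D (z=2)
  E: rows 5-7 cols 2-5 z=4 -> covers; best now D (z=2)
Winner: D at z=2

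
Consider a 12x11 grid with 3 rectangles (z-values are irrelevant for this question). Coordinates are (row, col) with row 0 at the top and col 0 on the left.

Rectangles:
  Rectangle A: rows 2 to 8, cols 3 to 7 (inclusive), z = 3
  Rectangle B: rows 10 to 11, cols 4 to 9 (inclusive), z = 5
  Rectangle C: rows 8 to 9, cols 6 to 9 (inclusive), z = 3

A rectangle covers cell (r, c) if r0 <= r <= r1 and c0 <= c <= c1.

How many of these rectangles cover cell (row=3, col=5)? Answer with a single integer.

Answer: 1

Derivation:
Check cell (3,5):
  A: rows 2-8 cols 3-7 -> covers
  B: rows 10-11 cols 4-9 -> outside (row miss)
  C: rows 8-9 cols 6-9 -> outside (row miss)
Count covering = 1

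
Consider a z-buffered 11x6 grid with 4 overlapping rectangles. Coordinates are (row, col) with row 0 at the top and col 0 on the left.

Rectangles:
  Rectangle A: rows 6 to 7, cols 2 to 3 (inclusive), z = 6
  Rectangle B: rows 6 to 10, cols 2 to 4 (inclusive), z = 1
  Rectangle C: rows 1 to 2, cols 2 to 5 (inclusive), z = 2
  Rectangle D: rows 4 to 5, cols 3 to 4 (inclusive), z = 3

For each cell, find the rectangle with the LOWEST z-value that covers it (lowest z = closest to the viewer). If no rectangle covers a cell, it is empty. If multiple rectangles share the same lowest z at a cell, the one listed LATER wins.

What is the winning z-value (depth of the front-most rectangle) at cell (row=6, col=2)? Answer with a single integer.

Check cell (6,2):
  A: rows 6-7 cols 2-3 z=6 -> covers; best now A (z=6)
  B: rows 6-10 cols 2-4 z=1 -> covers; best now B (z=1)
  C: rows 1-2 cols 2-5 -> outside (row miss)
  D: rows 4-5 cols 3-4 -> outside (row miss)
Winner: B at z=1

Answer: 1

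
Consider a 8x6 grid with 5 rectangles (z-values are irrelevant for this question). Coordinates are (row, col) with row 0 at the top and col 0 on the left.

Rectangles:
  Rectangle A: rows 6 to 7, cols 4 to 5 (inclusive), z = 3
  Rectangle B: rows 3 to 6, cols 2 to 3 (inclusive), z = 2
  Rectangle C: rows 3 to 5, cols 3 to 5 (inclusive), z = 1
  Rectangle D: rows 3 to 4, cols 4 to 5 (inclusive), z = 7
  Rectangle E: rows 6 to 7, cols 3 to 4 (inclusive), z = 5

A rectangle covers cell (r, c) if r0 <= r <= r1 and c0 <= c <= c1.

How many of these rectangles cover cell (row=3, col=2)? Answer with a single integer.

Check cell (3,2):
  A: rows 6-7 cols 4-5 -> outside (row miss)
  B: rows 3-6 cols 2-3 -> covers
  C: rows 3-5 cols 3-5 -> outside (col miss)
  D: rows 3-4 cols 4-5 -> outside (col miss)
  E: rows 6-7 cols 3-4 -> outside (row miss)
Count covering = 1

Answer: 1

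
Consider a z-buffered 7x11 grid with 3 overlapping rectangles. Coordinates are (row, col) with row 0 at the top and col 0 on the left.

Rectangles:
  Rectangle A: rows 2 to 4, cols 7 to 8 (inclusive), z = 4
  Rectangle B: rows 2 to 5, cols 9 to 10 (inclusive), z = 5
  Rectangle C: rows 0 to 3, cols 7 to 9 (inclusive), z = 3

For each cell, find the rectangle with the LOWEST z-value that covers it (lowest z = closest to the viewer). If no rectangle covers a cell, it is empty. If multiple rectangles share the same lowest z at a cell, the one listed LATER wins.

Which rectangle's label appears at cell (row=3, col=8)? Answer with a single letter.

Answer: C

Derivation:
Check cell (3,8):
  A: rows 2-4 cols 7-8 z=4 -> covers; best now A (z=4)
  B: rows 2-5 cols 9-10 -> outside (col miss)
  C: rows 0-3 cols 7-9 z=3 -> covers; best now C (z=3)
Winner: C at z=3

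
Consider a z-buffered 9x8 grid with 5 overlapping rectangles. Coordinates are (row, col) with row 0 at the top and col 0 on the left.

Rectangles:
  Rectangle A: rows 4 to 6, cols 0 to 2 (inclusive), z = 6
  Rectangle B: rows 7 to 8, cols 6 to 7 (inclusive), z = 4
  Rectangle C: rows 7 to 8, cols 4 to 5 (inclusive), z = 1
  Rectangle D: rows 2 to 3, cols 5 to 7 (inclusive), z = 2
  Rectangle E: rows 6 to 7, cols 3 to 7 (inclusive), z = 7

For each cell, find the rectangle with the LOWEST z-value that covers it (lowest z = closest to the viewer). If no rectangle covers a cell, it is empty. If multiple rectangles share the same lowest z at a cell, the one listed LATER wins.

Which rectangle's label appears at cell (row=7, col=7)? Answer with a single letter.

Check cell (7,7):
  A: rows 4-6 cols 0-2 -> outside (row miss)
  B: rows 7-8 cols 6-7 z=4 -> covers; best now B (z=4)
  C: rows 7-8 cols 4-5 -> outside (col miss)
  D: rows 2-3 cols 5-7 -> outside (row miss)
  E: rows 6-7 cols 3-7 z=7 -> covers; best now B (z=4)
Winner: B at z=4

Answer: B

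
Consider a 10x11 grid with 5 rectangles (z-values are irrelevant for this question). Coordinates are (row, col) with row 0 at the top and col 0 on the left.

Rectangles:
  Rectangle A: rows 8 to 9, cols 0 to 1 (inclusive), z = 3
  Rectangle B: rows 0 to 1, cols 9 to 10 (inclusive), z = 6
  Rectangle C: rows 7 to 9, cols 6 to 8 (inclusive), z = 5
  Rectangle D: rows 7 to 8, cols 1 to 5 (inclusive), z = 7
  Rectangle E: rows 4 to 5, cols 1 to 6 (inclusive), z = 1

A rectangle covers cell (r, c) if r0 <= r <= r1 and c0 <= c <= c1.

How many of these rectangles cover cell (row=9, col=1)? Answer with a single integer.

Answer: 1

Derivation:
Check cell (9,1):
  A: rows 8-9 cols 0-1 -> covers
  B: rows 0-1 cols 9-10 -> outside (row miss)
  C: rows 7-9 cols 6-8 -> outside (col miss)
  D: rows 7-8 cols 1-5 -> outside (row miss)
  E: rows 4-5 cols 1-6 -> outside (row miss)
Count covering = 1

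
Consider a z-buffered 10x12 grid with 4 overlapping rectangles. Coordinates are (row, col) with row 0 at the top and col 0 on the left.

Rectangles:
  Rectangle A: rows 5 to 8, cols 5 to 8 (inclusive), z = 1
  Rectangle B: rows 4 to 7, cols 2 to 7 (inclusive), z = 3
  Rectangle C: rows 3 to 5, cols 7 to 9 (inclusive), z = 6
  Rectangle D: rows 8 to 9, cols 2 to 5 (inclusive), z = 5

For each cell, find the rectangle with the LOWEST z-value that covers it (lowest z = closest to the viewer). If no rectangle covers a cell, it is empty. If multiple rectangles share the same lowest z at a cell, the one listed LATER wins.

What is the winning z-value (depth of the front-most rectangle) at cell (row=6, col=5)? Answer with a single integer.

Answer: 1

Derivation:
Check cell (6,5):
  A: rows 5-8 cols 5-8 z=1 -> covers; best now A (z=1)
  B: rows 4-7 cols 2-7 z=3 -> covers; best now A (z=1)
  C: rows 3-5 cols 7-9 -> outside (row miss)
  D: rows 8-9 cols 2-5 -> outside (row miss)
Winner: A at z=1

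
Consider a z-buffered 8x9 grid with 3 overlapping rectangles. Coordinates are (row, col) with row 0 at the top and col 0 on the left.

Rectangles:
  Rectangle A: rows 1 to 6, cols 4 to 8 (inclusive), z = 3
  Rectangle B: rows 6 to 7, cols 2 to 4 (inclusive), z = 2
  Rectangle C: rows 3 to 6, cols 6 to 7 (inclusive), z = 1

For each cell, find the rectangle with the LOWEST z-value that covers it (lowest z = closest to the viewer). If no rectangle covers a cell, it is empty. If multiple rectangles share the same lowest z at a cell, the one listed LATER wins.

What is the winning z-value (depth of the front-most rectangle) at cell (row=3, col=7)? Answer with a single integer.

Check cell (3,7):
  A: rows 1-6 cols 4-8 z=3 -> covers; best now A (z=3)
  B: rows 6-7 cols 2-4 -> outside (row miss)
  C: rows 3-6 cols 6-7 z=1 -> covers; best now C (z=1)
Winner: C at z=1

Answer: 1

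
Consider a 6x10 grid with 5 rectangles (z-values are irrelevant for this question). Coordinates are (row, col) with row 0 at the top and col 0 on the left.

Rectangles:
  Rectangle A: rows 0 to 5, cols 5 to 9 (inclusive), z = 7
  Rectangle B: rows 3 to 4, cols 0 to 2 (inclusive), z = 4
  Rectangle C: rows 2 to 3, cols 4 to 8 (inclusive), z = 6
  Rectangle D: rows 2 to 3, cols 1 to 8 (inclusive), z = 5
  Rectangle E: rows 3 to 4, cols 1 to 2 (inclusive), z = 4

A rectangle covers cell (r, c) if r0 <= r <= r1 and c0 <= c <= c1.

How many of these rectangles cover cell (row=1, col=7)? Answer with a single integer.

Answer: 1

Derivation:
Check cell (1,7):
  A: rows 0-5 cols 5-9 -> covers
  B: rows 3-4 cols 0-2 -> outside (row miss)
  C: rows 2-3 cols 4-8 -> outside (row miss)
  D: rows 2-3 cols 1-8 -> outside (row miss)
  E: rows 3-4 cols 1-2 -> outside (row miss)
Count covering = 1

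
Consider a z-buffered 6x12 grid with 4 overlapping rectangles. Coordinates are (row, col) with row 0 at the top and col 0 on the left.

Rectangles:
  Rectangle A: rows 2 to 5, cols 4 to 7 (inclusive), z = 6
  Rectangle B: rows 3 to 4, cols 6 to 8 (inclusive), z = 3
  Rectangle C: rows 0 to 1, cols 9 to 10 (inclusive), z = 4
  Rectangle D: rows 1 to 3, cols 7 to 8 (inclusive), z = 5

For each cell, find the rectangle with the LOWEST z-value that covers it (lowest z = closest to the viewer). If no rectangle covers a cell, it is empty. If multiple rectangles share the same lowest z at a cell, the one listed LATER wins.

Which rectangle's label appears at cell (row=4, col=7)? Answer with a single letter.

Check cell (4,7):
  A: rows 2-5 cols 4-7 z=6 -> covers; best now A (z=6)
  B: rows 3-4 cols 6-8 z=3 -> covers; best now B (z=3)
  C: rows 0-1 cols 9-10 -> outside (row miss)
  D: rows 1-3 cols 7-8 -> outside (row miss)
Winner: B at z=3

Answer: B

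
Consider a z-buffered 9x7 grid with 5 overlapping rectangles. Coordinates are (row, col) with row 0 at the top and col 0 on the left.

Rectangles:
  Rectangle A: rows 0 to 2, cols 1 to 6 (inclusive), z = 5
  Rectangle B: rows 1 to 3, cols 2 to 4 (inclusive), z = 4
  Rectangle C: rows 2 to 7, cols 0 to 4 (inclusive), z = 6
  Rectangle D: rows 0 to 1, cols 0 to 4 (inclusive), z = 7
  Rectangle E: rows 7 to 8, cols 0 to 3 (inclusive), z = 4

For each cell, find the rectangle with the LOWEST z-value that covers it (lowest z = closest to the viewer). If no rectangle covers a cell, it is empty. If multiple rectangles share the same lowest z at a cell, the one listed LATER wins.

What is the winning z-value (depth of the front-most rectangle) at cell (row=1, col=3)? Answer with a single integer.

Answer: 4

Derivation:
Check cell (1,3):
  A: rows 0-2 cols 1-6 z=5 -> covers; best now A (z=5)
  B: rows 1-3 cols 2-4 z=4 -> covers; best now B (z=4)
  C: rows 2-7 cols 0-4 -> outside (row miss)
  D: rows 0-1 cols 0-4 z=7 -> covers; best now B (z=4)
  E: rows 7-8 cols 0-3 -> outside (row miss)
Winner: B at z=4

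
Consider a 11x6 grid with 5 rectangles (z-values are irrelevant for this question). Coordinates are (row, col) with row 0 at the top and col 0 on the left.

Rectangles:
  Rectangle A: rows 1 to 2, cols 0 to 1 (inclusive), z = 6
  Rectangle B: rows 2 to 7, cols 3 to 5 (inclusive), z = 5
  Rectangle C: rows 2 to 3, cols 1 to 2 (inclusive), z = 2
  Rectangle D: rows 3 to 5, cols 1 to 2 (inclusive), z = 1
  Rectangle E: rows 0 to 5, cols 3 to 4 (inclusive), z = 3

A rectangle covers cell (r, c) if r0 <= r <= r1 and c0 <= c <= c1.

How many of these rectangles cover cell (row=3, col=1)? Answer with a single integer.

Answer: 2

Derivation:
Check cell (3,1):
  A: rows 1-2 cols 0-1 -> outside (row miss)
  B: rows 2-7 cols 3-5 -> outside (col miss)
  C: rows 2-3 cols 1-2 -> covers
  D: rows 3-5 cols 1-2 -> covers
  E: rows 0-5 cols 3-4 -> outside (col miss)
Count covering = 2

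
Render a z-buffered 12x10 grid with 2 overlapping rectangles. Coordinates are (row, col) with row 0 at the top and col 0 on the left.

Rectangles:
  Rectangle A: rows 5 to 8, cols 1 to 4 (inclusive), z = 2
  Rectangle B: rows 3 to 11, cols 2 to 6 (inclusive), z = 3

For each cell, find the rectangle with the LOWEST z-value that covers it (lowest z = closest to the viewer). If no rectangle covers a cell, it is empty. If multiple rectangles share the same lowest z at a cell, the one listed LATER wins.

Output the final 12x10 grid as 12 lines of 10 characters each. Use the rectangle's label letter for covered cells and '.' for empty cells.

..........
..........
..........
..BBBBB...
..BBBBB...
.AAAABB...
.AAAABB...
.AAAABB...
.AAAABB...
..BBBBB...
..BBBBB...
..BBBBB...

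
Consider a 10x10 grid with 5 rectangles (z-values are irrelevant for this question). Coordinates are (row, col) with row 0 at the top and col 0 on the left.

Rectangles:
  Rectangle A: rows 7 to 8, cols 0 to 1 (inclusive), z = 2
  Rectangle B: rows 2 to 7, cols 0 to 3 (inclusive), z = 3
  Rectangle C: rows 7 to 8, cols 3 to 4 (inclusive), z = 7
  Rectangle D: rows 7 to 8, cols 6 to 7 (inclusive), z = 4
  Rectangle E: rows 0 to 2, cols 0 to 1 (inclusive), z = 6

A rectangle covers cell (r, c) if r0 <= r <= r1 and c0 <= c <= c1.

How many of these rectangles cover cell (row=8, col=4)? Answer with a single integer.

Answer: 1

Derivation:
Check cell (8,4):
  A: rows 7-8 cols 0-1 -> outside (col miss)
  B: rows 2-7 cols 0-3 -> outside (row miss)
  C: rows 7-8 cols 3-4 -> covers
  D: rows 7-8 cols 6-7 -> outside (col miss)
  E: rows 0-2 cols 0-1 -> outside (row miss)
Count covering = 1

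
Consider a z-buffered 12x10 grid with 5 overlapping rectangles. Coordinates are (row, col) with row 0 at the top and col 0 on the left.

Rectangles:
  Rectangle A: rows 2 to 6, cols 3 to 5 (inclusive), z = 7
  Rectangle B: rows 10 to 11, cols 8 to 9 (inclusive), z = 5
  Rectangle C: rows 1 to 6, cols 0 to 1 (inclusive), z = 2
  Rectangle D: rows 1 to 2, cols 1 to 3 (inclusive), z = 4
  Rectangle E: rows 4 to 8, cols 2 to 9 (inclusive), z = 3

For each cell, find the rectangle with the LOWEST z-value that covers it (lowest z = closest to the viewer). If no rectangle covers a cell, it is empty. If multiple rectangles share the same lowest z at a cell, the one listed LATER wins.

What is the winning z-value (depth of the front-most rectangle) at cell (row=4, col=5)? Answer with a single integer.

Answer: 3

Derivation:
Check cell (4,5):
  A: rows 2-6 cols 3-5 z=7 -> covers; best now A (z=7)
  B: rows 10-11 cols 8-9 -> outside (row miss)
  C: rows 1-6 cols 0-1 -> outside (col miss)
  D: rows 1-2 cols 1-3 -> outside (row miss)
  E: rows 4-8 cols 2-9 z=3 -> covers; best now E (z=3)
Winner: E at z=3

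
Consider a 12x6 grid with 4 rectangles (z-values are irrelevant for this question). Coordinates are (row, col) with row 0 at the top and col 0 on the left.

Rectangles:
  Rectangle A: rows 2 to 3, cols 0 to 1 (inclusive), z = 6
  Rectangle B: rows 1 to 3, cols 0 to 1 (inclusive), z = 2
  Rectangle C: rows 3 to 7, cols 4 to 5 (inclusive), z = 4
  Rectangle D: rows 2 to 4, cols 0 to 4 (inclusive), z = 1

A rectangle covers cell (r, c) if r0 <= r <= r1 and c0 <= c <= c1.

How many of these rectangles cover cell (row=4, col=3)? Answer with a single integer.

Check cell (4,3):
  A: rows 2-3 cols 0-1 -> outside (row miss)
  B: rows 1-3 cols 0-1 -> outside (row miss)
  C: rows 3-7 cols 4-5 -> outside (col miss)
  D: rows 2-4 cols 0-4 -> covers
Count covering = 1

Answer: 1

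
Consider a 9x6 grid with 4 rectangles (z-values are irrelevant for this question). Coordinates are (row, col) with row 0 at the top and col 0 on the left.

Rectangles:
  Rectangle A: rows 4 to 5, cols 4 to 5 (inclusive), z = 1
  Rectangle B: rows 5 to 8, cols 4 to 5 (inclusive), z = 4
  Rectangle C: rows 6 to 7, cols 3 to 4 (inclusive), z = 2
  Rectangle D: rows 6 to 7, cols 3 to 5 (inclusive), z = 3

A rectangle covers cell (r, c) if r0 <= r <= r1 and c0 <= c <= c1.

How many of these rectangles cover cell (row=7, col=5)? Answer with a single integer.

Check cell (7,5):
  A: rows 4-5 cols 4-5 -> outside (row miss)
  B: rows 5-8 cols 4-5 -> covers
  C: rows 6-7 cols 3-4 -> outside (col miss)
  D: rows 6-7 cols 3-5 -> covers
Count covering = 2

Answer: 2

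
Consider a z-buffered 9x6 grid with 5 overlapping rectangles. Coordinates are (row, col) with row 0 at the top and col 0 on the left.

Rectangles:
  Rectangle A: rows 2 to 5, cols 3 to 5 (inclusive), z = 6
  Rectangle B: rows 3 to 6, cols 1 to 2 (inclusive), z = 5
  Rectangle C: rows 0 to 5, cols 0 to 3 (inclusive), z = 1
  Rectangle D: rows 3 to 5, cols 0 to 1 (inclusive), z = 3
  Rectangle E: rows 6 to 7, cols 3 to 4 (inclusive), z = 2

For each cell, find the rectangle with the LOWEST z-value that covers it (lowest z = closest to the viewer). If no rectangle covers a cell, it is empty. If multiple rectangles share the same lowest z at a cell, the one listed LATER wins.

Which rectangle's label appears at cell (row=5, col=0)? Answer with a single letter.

Answer: C

Derivation:
Check cell (5,0):
  A: rows 2-5 cols 3-5 -> outside (col miss)
  B: rows 3-6 cols 1-2 -> outside (col miss)
  C: rows 0-5 cols 0-3 z=1 -> covers; best now C (z=1)
  D: rows 3-5 cols 0-1 z=3 -> covers; best now C (z=1)
  E: rows 6-7 cols 3-4 -> outside (row miss)
Winner: C at z=1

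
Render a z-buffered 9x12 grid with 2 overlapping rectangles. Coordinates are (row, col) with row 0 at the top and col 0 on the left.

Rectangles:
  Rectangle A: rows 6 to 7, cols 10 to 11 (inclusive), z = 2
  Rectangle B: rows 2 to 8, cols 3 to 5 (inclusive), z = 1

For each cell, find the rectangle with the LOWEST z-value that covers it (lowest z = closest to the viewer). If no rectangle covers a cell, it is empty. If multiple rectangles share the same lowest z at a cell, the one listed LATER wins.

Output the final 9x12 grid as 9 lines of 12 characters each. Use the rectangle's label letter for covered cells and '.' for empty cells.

............
............
...BBB......
...BBB......
...BBB......
...BBB......
...BBB....AA
...BBB....AA
...BBB......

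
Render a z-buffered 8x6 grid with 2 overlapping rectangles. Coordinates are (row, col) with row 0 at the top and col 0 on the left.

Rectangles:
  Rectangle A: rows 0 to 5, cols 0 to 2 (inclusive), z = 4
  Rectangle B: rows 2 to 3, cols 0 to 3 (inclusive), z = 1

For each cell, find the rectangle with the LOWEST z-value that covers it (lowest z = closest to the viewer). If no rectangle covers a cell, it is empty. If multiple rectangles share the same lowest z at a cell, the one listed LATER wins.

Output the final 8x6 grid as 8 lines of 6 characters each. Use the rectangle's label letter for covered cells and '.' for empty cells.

AAA...
AAA...
BBBB..
BBBB..
AAA...
AAA...
......
......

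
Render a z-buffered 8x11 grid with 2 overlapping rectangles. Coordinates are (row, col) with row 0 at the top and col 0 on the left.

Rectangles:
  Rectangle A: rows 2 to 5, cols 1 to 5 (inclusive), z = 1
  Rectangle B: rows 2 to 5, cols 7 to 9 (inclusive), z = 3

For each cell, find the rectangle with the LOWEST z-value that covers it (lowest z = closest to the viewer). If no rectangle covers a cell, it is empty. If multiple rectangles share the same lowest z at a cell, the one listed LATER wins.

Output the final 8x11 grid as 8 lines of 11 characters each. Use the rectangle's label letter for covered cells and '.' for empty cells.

...........
...........
.AAAAA.BBB.
.AAAAA.BBB.
.AAAAA.BBB.
.AAAAA.BBB.
...........
...........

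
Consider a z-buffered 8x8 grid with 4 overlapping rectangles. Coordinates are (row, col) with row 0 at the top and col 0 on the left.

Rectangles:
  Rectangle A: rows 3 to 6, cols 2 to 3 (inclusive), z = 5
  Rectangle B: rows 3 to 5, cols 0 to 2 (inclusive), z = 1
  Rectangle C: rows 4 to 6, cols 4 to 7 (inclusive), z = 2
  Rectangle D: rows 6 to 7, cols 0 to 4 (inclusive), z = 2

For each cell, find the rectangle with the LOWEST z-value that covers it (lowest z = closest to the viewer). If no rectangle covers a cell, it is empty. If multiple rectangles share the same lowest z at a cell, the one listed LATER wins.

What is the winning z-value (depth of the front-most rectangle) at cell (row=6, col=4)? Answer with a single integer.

Answer: 2

Derivation:
Check cell (6,4):
  A: rows 3-6 cols 2-3 -> outside (col miss)
  B: rows 3-5 cols 0-2 -> outside (row miss)
  C: rows 4-6 cols 4-7 z=2 -> covers; best now C (z=2)
  D: rows 6-7 cols 0-4 z=2 -> covers; best now D (z=2)
Winner: D at z=2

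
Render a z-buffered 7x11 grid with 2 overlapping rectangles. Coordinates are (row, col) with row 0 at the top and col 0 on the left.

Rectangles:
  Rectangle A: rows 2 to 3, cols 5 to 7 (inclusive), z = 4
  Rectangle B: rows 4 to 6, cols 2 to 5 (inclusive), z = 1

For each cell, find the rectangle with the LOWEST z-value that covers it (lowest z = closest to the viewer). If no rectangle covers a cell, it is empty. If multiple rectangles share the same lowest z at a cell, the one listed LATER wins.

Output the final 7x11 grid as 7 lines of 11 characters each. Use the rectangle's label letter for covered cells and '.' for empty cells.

...........
...........
.....AAA...
.....AAA...
..BBBB.....
..BBBB.....
..BBBB.....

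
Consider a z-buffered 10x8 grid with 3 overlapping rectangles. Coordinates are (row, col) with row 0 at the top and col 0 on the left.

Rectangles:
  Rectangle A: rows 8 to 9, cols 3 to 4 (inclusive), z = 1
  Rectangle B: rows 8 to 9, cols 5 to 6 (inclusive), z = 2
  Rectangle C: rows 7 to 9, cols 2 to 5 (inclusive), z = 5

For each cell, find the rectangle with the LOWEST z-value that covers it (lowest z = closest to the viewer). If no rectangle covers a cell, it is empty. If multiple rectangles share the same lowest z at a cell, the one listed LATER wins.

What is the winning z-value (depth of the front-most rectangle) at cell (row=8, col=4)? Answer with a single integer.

Check cell (8,4):
  A: rows 8-9 cols 3-4 z=1 -> covers; best now A (z=1)
  B: rows 8-9 cols 5-6 -> outside (col miss)
  C: rows 7-9 cols 2-5 z=5 -> covers; best now A (z=1)
Winner: A at z=1

Answer: 1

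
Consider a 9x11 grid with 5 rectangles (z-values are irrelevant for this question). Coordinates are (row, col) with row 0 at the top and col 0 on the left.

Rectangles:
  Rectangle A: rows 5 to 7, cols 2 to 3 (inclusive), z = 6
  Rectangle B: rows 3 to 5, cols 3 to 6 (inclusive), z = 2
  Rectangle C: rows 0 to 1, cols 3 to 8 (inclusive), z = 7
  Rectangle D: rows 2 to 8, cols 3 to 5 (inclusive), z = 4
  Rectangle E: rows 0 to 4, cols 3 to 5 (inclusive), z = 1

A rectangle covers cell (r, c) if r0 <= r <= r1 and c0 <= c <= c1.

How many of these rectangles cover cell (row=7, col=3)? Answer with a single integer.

Answer: 2

Derivation:
Check cell (7,3):
  A: rows 5-7 cols 2-3 -> covers
  B: rows 3-5 cols 3-6 -> outside (row miss)
  C: rows 0-1 cols 3-8 -> outside (row miss)
  D: rows 2-8 cols 3-5 -> covers
  E: rows 0-4 cols 3-5 -> outside (row miss)
Count covering = 2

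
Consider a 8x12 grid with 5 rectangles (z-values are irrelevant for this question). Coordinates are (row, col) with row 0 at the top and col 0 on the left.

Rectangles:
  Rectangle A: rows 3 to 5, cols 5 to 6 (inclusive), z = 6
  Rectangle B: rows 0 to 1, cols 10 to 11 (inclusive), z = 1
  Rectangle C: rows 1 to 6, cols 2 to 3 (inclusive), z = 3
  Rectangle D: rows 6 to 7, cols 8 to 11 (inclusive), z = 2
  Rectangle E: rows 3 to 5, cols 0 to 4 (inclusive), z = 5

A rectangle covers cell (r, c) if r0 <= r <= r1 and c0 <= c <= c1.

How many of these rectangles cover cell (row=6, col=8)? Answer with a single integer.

Check cell (6,8):
  A: rows 3-5 cols 5-6 -> outside (row miss)
  B: rows 0-1 cols 10-11 -> outside (row miss)
  C: rows 1-6 cols 2-3 -> outside (col miss)
  D: rows 6-7 cols 8-11 -> covers
  E: rows 3-5 cols 0-4 -> outside (row miss)
Count covering = 1

Answer: 1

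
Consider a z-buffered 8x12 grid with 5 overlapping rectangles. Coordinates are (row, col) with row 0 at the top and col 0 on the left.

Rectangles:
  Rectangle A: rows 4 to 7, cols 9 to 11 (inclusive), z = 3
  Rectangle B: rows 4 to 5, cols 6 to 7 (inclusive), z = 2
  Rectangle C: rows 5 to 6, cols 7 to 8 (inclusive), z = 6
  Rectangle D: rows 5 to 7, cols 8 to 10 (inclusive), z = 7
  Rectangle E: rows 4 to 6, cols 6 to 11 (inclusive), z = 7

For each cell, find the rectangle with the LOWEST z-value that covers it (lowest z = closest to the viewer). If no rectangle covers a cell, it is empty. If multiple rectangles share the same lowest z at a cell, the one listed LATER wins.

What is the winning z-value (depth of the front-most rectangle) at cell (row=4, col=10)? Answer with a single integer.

Check cell (4,10):
  A: rows 4-7 cols 9-11 z=3 -> covers; best now A (z=3)
  B: rows 4-5 cols 6-7 -> outside (col miss)
  C: rows 5-6 cols 7-8 -> outside (row miss)
  D: rows 5-7 cols 8-10 -> outside (row miss)
  E: rows 4-6 cols 6-11 z=7 -> covers; best now A (z=3)
Winner: A at z=3

Answer: 3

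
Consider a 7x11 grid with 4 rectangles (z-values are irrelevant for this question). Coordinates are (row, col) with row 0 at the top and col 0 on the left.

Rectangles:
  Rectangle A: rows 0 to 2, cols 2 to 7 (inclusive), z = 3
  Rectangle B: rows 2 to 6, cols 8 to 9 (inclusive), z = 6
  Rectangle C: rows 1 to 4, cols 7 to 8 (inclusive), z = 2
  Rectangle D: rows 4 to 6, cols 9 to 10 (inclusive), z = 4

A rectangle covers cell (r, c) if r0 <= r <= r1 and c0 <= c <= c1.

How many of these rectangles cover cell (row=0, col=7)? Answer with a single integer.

Answer: 1

Derivation:
Check cell (0,7):
  A: rows 0-2 cols 2-7 -> covers
  B: rows 2-6 cols 8-9 -> outside (row miss)
  C: rows 1-4 cols 7-8 -> outside (row miss)
  D: rows 4-6 cols 9-10 -> outside (row miss)
Count covering = 1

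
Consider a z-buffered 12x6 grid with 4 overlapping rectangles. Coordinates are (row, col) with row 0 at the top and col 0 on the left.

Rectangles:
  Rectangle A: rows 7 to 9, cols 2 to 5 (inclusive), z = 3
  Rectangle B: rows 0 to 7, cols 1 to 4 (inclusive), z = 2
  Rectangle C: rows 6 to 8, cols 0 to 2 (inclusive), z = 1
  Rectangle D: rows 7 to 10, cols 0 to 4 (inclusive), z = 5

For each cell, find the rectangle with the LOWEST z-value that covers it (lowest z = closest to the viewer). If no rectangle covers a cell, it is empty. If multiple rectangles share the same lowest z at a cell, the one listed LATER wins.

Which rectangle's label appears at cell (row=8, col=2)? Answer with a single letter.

Check cell (8,2):
  A: rows 7-9 cols 2-5 z=3 -> covers; best now A (z=3)
  B: rows 0-7 cols 1-4 -> outside (row miss)
  C: rows 6-8 cols 0-2 z=1 -> covers; best now C (z=1)
  D: rows 7-10 cols 0-4 z=5 -> covers; best now C (z=1)
Winner: C at z=1

Answer: C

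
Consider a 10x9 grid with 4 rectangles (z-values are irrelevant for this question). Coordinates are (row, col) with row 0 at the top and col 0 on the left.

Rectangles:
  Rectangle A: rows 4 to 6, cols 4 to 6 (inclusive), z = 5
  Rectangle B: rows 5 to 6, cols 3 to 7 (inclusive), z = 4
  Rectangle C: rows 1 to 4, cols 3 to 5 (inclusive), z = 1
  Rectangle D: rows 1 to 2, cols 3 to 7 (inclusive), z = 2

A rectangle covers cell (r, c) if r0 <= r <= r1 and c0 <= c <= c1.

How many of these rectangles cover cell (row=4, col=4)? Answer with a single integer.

Check cell (4,4):
  A: rows 4-6 cols 4-6 -> covers
  B: rows 5-6 cols 3-7 -> outside (row miss)
  C: rows 1-4 cols 3-5 -> covers
  D: rows 1-2 cols 3-7 -> outside (row miss)
Count covering = 2

Answer: 2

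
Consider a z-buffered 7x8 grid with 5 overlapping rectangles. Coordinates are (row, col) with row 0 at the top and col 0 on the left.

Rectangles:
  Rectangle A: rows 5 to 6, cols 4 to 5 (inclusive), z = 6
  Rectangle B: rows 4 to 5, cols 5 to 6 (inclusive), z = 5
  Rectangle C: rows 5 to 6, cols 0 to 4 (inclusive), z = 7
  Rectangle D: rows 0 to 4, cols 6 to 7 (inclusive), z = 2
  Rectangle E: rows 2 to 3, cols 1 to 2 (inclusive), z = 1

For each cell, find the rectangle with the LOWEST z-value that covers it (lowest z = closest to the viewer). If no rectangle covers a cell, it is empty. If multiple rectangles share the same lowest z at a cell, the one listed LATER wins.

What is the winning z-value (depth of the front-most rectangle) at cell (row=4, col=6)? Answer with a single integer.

Check cell (4,6):
  A: rows 5-6 cols 4-5 -> outside (row miss)
  B: rows 4-5 cols 5-6 z=5 -> covers; best now B (z=5)
  C: rows 5-6 cols 0-4 -> outside (row miss)
  D: rows 0-4 cols 6-7 z=2 -> covers; best now D (z=2)
  E: rows 2-3 cols 1-2 -> outside (row miss)
Winner: D at z=2

Answer: 2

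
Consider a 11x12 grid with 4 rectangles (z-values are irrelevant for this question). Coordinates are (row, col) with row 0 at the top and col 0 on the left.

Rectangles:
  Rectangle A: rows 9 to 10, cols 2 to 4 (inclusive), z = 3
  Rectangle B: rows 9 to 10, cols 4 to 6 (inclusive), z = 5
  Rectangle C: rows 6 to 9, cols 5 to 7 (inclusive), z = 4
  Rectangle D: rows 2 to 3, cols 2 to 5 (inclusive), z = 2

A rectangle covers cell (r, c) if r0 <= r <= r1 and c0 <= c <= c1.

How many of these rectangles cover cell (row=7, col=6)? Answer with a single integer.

Check cell (7,6):
  A: rows 9-10 cols 2-4 -> outside (row miss)
  B: rows 9-10 cols 4-6 -> outside (row miss)
  C: rows 6-9 cols 5-7 -> covers
  D: rows 2-3 cols 2-5 -> outside (row miss)
Count covering = 1

Answer: 1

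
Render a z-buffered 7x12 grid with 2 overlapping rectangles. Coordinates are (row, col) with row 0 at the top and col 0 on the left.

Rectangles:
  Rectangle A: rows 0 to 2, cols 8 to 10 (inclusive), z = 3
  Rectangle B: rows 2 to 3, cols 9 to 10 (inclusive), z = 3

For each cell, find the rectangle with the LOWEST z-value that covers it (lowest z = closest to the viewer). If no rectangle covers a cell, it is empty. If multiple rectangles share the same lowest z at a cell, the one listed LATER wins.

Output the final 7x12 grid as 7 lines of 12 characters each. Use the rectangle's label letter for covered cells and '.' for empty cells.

........AAA.
........AAA.
........ABB.
.........BB.
............
............
............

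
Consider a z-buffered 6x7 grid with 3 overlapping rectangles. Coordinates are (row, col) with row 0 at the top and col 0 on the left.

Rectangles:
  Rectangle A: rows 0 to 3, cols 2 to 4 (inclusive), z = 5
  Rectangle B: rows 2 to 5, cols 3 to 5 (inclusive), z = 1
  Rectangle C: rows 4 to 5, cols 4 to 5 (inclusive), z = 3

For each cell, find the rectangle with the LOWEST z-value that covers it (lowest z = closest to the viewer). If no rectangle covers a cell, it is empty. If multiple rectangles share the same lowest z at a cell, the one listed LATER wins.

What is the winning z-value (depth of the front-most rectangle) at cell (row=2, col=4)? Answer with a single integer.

Answer: 1

Derivation:
Check cell (2,4):
  A: rows 0-3 cols 2-4 z=5 -> covers; best now A (z=5)
  B: rows 2-5 cols 3-5 z=1 -> covers; best now B (z=1)
  C: rows 4-5 cols 4-5 -> outside (row miss)
Winner: B at z=1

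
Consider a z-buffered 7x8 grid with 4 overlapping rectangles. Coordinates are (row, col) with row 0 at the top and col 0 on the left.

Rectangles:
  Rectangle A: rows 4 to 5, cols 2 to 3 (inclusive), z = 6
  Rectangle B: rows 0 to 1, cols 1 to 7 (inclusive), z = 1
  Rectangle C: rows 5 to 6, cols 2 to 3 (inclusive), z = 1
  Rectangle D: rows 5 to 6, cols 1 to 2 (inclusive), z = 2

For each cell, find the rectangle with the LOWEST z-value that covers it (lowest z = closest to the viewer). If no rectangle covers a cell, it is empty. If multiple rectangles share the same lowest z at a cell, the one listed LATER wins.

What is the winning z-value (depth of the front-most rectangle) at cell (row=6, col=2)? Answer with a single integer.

Check cell (6,2):
  A: rows 4-5 cols 2-3 -> outside (row miss)
  B: rows 0-1 cols 1-7 -> outside (row miss)
  C: rows 5-6 cols 2-3 z=1 -> covers; best now C (z=1)
  D: rows 5-6 cols 1-2 z=2 -> covers; best now C (z=1)
Winner: C at z=1

Answer: 1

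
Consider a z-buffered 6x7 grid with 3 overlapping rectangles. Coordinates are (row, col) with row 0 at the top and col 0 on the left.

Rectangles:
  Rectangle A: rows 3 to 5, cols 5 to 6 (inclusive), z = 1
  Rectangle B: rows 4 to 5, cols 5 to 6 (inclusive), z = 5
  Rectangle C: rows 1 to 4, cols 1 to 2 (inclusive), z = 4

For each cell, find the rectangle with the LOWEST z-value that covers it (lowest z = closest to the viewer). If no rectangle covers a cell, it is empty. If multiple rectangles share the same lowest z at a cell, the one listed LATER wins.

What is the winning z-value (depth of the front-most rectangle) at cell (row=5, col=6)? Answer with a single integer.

Answer: 1

Derivation:
Check cell (5,6):
  A: rows 3-5 cols 5-6 z=1 -> covers; best now A (z=1)
  B: rows 4-5 cols 5-6 z=5 -> covers; best now A (z=1)
  C: rows 1-4 cols 1-2 -> outside (row miss)
Winner: A at z=1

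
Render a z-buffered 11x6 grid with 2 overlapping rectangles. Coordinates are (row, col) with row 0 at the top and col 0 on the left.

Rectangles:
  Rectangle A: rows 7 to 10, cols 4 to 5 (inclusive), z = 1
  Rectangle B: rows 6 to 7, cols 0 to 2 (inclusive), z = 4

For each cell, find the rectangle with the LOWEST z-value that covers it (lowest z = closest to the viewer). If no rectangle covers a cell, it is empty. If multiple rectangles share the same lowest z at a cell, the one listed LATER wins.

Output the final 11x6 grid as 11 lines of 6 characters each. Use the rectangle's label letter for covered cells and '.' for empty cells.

......
......
......
......
......
......
BBB...
BBB.AA
....AA
....AA
....AA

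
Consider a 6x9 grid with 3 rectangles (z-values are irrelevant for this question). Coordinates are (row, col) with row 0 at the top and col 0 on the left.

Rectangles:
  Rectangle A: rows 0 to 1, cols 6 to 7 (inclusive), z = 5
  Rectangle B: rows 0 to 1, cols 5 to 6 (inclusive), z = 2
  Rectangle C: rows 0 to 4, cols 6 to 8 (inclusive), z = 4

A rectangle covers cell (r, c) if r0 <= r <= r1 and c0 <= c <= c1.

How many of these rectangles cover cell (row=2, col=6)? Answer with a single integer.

Check cell (2,6):
  A: rows 0-1 cols 6-7 -> outside (row miss)
  B: rows 0-1 cols 5-6 -> outside (row miss)
  C: rows 0-4 cols 6-8 -> covers
Count covering = 1

Answer: 1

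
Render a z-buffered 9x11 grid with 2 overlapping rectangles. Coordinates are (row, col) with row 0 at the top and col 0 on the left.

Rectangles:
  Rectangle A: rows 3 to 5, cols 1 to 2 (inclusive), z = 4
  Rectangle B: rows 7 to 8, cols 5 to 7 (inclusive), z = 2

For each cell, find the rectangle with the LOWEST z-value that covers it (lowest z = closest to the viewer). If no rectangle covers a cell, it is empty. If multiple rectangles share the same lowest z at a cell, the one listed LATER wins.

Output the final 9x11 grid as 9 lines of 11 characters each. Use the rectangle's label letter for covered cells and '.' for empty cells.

...........
...........
...........
.AA........
.AA........
.AA........
...........
.....BBB...
.....BBB...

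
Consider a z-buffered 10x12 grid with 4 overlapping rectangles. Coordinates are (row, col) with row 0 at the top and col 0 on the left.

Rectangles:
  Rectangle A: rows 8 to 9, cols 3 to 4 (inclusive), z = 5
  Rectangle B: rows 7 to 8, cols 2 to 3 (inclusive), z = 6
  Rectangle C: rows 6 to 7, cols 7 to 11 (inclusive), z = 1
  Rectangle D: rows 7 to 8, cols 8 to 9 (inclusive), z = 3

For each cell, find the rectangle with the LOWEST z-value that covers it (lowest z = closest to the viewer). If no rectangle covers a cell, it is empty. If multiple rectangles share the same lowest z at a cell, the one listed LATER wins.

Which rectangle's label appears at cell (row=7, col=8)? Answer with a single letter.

Answer: C

Derivation:
Check cell (7,8):
  A: rows 8-9 cols 3-4 -> outside (row miss)
  B: rows 7-8 cols 2-3 -> outside (col miss)
  C: rows 6-7 cols 7-11 z=1 -> covers; best now C (z=1)
  D: rows 7-8 cols 8-9 z=3 -> covers; best now C (z=1)
Winner: C at z=1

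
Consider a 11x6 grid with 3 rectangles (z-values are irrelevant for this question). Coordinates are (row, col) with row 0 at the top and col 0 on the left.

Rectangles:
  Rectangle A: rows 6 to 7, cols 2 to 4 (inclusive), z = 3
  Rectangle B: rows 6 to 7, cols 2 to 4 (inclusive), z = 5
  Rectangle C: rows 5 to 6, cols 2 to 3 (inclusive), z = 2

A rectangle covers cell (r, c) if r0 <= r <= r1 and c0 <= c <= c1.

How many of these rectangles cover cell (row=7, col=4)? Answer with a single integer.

Answer: 2

Derivation:
Check cell (7,4):
  A: rows 6-7 cols 2-4 -> covers
  B: rows 6-7 cols 2-4 -> covers
  C: rows 5-6 cols 2-3 -> outside (row miss)
Count covering = 2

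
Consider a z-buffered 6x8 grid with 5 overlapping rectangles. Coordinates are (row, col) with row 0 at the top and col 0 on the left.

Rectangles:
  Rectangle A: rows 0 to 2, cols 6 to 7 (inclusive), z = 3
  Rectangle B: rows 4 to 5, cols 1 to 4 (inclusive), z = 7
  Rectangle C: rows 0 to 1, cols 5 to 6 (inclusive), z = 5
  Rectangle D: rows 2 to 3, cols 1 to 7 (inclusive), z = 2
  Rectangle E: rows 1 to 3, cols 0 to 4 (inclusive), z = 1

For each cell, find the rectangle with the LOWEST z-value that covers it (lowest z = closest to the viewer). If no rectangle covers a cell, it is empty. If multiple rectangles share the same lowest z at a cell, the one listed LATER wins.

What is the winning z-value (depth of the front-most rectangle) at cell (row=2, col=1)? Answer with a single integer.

Check cell (2,1):
  A: rows 0-2 cols 6-7 -> outside (col miss)
  B: rows 4-5 cols 1-4 -> outside (row miss)
  C: rows 0-1 cols 5-6 -> outside (row miss)
  D: rows 2-3 cols 1-7 z=2 -> covers; best now D (z=2)
  E: rows 1-3 cols 0-4 z=1 -> covers; best now E (z=1)
Winner: E at z=1

Answer: 1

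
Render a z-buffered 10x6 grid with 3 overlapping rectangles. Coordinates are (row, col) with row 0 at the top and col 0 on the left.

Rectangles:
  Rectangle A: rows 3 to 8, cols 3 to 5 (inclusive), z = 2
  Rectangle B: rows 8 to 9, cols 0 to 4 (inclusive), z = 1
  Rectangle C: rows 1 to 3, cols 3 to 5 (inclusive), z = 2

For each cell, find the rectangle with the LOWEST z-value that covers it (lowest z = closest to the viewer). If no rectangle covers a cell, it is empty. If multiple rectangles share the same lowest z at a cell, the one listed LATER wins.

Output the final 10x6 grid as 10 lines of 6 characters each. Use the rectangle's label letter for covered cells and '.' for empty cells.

......
...CCC
...CCC
...CCC
...AAA
...AAA
...AAA
...AAA
BBBBBA
BBBBB.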